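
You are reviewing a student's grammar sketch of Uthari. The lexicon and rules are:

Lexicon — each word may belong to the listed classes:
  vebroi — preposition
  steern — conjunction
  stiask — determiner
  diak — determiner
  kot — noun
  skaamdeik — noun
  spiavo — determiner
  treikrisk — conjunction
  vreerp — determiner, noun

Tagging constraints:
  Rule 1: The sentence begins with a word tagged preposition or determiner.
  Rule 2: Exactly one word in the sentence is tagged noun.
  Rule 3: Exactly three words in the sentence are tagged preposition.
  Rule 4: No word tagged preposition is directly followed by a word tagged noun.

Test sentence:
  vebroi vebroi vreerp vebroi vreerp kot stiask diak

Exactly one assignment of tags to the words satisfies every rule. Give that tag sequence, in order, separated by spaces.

Candidates per position — 1:vebroi {preposition}; 2:vebroi {preposition}; 3:vreerp {determiner,noun}; 4:vebroi {preposition}; 5:vreerp {determiner,noun}; 6:kot {noun}; 7:stiask {determiner}; 8:diak {determiner}.
Position 3: noun is ruled out by rule 2; that leaves determiner.
Position 5: noun is ruled out by rule 2; that leaves determiner.
The only consistent sequence is: preposition preposition determiner preposition determiner noun determiner determiner.
Rule-by-rule: rule 1 satisfied; rule 2 satisfied; rule 3 satisfied; rule 4 satisfied.

preposition preposition determiner preposition determiner noun determiner determiner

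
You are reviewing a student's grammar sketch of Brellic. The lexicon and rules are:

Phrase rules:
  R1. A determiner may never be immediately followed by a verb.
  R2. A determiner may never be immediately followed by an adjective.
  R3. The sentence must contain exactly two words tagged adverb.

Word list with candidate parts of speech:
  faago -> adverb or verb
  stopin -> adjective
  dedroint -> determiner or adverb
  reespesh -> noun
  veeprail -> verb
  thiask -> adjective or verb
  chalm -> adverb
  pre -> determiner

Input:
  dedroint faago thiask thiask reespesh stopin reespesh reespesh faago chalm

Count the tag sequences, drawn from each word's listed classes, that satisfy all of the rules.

8

Candidates per position — 1:dedroint {determiner,adverb}; 2:faago {adverb,verb}; 3:thiask {adjective,verb}; 4:thiask {adjective,verb}; 5:reespesh {noun}; 6:stopin {adjective}; 7:reespesh {noun}; 8:reespesh {noun}; 9:faago {adverb,verb}; 10:chalm {adverb}.
There are 32 candidate sequences in total.
Checking each against the rules leaves 8 sequences.
Count = 8.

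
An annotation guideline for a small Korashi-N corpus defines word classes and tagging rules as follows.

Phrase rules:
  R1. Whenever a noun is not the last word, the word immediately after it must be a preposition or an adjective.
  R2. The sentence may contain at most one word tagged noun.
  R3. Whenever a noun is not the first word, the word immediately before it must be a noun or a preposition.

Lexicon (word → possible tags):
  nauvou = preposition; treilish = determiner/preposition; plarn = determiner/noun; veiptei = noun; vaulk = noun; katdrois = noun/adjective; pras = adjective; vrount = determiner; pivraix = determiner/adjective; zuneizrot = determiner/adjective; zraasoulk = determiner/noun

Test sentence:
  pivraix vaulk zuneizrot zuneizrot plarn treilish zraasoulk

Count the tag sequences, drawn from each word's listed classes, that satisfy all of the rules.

Candidates per position — 1:pivraix {determiner,adjective}; 2:vaulk {noun}; 3:zuneizrot {determiner,adjective}; 4:zuneizrot {determiner,adjective}; 5:plarn {determiner,noun}; 6:treilish {determiner,preposition}; 7:zraasoulk {determiner,noun}.
There are 64 candidate sequences in total.
Rule 3 cannot be satisfied by any choice of tags from the lexicon.
So there is no consistent tagging.
Count = 0.

0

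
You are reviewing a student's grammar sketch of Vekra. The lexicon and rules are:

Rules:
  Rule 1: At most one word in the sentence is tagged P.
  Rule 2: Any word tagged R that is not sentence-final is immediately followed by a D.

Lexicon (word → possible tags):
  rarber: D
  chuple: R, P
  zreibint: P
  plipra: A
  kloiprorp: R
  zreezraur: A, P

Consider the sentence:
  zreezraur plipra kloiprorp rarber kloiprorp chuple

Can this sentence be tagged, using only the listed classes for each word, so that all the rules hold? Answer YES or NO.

NO

Candidates per position — 1:zreezraur {A,P}; 2:plipra {A}; 3:kloiprorp {R}; 4:rarber {D}; 5:kloiprorp {R}; 6:chuple {R,P}.
Rule 2 cannot be satisfied by any choice of tags from the lexicon.
So there is no consistent tagging.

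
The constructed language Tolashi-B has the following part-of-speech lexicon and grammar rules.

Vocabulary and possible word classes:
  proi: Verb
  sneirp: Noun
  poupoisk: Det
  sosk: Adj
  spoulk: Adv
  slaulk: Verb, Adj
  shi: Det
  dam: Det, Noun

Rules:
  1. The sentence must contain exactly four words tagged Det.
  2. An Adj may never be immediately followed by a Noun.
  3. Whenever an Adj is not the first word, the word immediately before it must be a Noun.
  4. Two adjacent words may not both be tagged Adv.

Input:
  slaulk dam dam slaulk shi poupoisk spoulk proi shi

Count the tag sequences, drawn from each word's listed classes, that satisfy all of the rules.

5

Candidates per position — 1:slaulk {Verb,Adj}; 2:dam {Det,Noun}; 3:dam {Det,Noun}; 4:slaulk {Verb,Adj}; 5:shi {Det}; 6:poupoisk {Det}; 7:spoulk {Adv}; 8:proi {Verb}; 9:shi {Det}.
There are 16 candidate sequences in total.
The sequences that satisfy every rule: Verb Det Noun Verb Det Det Adv Verb Det; Verb Det Noun Adj Det Det Adv Verb Det; Verb Noun Det Verb Det Det Adv Verb Det; Adj Det Noun Verb Det Det Adv Verb Det; Adj Det Noun Adj Det Det Adv Verb Det.
Count = 5.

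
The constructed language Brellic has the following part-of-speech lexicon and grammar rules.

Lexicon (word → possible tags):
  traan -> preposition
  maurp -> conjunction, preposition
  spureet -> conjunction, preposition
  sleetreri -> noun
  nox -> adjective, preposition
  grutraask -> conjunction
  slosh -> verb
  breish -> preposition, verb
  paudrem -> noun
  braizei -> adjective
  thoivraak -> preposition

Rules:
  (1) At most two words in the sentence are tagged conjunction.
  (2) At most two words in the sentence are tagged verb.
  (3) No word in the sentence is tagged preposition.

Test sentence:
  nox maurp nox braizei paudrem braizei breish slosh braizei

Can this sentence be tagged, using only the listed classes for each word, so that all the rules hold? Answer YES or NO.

Candidates per position — 1:nox {adjective,preposition}; 2:maurp {conjunction,preposition}; 3:nox {adjective,preposition}; 4:braizei {adjective}; 5:paudrem {noun}; 6:braizei {adjective}; 7:breish {preposition,verb}; 8:slosh {verb}; 9:braizei {adjective}.
One satisfying assignment: adjective conjunction adjective adjective noun adjective verb verb adjective.
Checking: rule 1 satisfied; rule 2 satisfied; rule 3 satisfied.

YES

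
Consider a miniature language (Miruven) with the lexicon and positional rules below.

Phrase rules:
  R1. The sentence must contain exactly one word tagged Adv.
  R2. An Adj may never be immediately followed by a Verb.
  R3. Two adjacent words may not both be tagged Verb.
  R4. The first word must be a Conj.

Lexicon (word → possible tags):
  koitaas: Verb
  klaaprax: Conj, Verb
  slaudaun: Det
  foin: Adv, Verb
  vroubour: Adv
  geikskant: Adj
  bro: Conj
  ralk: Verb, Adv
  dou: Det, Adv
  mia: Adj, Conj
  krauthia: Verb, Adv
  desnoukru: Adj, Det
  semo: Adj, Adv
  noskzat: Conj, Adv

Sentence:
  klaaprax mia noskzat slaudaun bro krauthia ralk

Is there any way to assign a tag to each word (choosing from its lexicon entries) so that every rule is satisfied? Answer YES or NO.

YES

Candidates per position — 1:klaaprax {Conj,Verb}; 2:mia {Adj,Conj}; 3:noskzat {Conj,Adv}; 4:slaudaun {Det}; 5:bro {Conj}; 6:krauthia {Verb,Adv}; 7:ralk {Verb,Adv}.
One satisfying assignment: Conj Adj Conj Det Conj Adv Verb.
Check: rule 1 holds; rule 2 holds; rule 3 holds; rule 4 holds.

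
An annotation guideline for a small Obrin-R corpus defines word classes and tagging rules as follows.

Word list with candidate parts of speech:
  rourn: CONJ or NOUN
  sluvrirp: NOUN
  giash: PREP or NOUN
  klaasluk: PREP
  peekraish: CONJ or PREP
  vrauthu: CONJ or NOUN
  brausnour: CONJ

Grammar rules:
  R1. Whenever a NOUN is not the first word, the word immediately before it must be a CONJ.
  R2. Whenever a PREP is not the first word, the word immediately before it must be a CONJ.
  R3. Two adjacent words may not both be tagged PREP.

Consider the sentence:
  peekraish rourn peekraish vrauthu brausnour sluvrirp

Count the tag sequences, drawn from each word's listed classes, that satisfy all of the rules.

Candidates per position — 1:peekraish {CONJ,PREP}; 2:rourn {CONJ,NOUN}; 3:peekraish {CONJ,PREP}; 4:vrauthu {CONJ,NOUN}; 5:brausnour {CONJ}; 6:sluvrirp {NOUN}.
There are 16 candidate sequences in total.
Checking each against the rules leaves 8 sequences.
Count = 8.

8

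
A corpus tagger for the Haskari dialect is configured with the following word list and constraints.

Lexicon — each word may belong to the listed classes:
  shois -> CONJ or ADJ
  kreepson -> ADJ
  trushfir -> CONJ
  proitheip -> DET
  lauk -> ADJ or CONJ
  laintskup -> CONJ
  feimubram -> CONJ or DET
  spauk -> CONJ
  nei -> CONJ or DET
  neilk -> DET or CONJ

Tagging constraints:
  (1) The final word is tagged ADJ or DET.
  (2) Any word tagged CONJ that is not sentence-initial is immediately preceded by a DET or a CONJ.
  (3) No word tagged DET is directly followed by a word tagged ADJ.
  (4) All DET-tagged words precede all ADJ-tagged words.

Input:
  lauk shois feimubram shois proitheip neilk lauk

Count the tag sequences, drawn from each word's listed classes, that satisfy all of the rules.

Candidates per position — 1:lauk {ADJ,CONJ}; 2:shois {CONJ,ADJ}; 3:feimubram {CONJ,DET}; 4:shois {CONJ,ADJ}; 5:proitheip {DET}; 6:neilk {DET,CONJ}; 7:lauk {ADJ,CONJ}.
There are 64 candidate sequences in total.
The sequences that satisfy every rule: CONJ CONJ CONJ CONJ DET CONJ ADJ; CONJ CONJ DET CONJ DET CONJ ADJ.
Count = 2.

2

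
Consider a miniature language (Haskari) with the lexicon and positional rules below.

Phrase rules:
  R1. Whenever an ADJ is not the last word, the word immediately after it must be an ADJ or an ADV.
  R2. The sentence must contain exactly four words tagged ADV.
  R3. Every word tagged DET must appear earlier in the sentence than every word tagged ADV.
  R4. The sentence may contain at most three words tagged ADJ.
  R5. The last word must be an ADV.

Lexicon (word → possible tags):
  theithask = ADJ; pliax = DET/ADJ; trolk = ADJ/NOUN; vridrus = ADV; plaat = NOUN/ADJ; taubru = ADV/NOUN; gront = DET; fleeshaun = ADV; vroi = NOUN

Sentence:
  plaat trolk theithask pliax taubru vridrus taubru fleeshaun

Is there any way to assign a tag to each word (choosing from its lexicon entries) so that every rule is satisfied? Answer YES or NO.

YES

Candidates per position — 1:plaat {NOUN,ADJ}; 2:trolk {ADJ,NOUN}; 3:theithask {ADJ}; 4:pliax {DET,ADJ}; 5:taubru {ADV,NOUN}; 6:vridrus {ADV}; 7:taubru {ADV,NOUN}; 8:fleeshaun {ADV}.
One satisfying assignment: NOUN ADJ ADJ ADJ ADV ADV ADV ADV.
Rule-by-rule: rule 1 ok; rule 2 ok; rule 3 ok; rule 4 ok; rule 5 ok.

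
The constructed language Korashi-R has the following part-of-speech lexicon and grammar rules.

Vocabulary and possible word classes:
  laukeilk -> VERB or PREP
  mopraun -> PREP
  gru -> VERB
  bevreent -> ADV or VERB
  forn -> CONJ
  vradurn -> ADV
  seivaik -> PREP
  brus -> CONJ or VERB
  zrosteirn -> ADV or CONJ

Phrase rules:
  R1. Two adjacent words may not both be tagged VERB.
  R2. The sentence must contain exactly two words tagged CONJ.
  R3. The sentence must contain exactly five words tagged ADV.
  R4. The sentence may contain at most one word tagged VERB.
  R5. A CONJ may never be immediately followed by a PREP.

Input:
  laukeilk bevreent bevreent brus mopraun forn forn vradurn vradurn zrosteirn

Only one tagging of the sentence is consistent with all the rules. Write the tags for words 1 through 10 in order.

Candidates per position — 1:laukeilk {VERB,PREP}; 2:bevreent {ADV,VERB}; 3:bevreent {ADV,VERB}; 4:brus {CONJ,VERB}; 5:mopraun {PREP}; 6:forn {CONJ}; 7:forn {CONJ}; 8:vradurn {ADV}; 9:vradurn {ADV}; 10:zrosteirn {ADV,CONJ}.
Position 2: VERB is ruled out by rule 3; that leaves ADV.
Position 3: VERB is ruled out by rule 3; that leaves ADV.
Position 4: CONJ is ruled out by rule 2; that leaves VERB.
Position 10: CONJ is ruled out by rule 2; that leaves ADV.
Position 1: VERB is ruled out by rule 4; that leaves PREP.
So the tagging must be: PREP ADV ADV VERB PREP CONJ CONJ ADV ADV ADV.
Verifying each rule — rule 1 satisfied; rule 2 satisfied; rule 3 satisfied; rule 4 satisfied; rule 5 satisfied.

PREP ADV ADV VERB PREP CONJ CONJ ADV ADV ADV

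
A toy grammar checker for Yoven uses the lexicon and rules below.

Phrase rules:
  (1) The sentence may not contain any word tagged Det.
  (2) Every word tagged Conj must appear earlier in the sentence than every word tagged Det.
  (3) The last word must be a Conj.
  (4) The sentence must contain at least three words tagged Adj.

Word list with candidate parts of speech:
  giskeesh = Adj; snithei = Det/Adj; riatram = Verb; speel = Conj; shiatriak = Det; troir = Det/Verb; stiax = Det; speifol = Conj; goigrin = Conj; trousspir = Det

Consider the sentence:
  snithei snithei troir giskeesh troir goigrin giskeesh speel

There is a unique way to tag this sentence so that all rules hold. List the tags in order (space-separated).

Candidates per position — 1:snithei {Det,Adj}; 2:snithei {Det,Adj}; 3:troir {Det,Verb}; 4:giskeesh {Adj}; 5:troir {Det,Verb}; 6:goigrin {Conj}; 7:giskeesh {Adj}; 8:speel {Conj}.
Word 1 cannot be Det — rule 1 would then fail for every completion. It is Adj.
Word 2 cannot be Det — rule 1 would then fail for every completion. It is Adj.
Word 3 cannot be Det — rule 1 would then fail for every completion. It is Verb.
Word 5 cannot be Det — rule 1 would then fail for every completion. It is Verb.
The only consistent sequence is: Adj Adj Verb Adj Verb Conj Adj Conj.
Verifying each rule — rule 1 ✓; rule 2 ✓; rule 3 ✓; rule 4 ✓.

Adj Adj Verb Adj Verb Conj Adj Conj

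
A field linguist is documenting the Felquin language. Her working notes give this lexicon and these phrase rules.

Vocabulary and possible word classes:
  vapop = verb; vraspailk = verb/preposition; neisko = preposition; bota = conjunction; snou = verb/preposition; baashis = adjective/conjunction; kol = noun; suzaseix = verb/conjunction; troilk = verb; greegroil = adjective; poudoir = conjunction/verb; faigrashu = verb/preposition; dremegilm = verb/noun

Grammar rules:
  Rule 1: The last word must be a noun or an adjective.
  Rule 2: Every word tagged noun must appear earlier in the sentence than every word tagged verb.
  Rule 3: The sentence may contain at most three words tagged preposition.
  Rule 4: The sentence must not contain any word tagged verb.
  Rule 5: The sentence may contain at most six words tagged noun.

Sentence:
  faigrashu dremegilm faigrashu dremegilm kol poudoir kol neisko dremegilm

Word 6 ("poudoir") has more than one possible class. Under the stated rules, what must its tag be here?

conjunction

Candidates per position — 1:faigrashu {verb,preposition}; 2:dremegilm {verb,noun}; 3:faigrashu {verb,preposition}; 4:dremegilm {verb,noun}; 5:kol {noun}; 6:poudoir {conjunction,verb}; 7:kol {noun}; 8:neisko {preposition}; 9:dremegilm {verb,noun}.
Position 1: tagging it verb would leave rule 2 unsatisfiable, so it must be preposition.
Position 2: tagging it verb would leave rule 2 unsatisfiable, so it must be noun.
Position 3: tagging it verb would leave rule 2 unsatisfiable, so it must be preposition.
Position 4: tagging it verb would leave rule 2 unsatisfiable, so it must be noun.
Position 6: tagging it verb would leave rule 2 unsatisfiable, so it must be conjunction.
Position 9: tagging it verb would leave rule 1 unsatisfiable, so it must be noun.
So the tagging must be: preposition noun preposition noun noun conjunction noun preposition noun.
Check: rule 1 holds; rule 2 holds; rule 3 holds; rule 4 holds; rule 5 holds.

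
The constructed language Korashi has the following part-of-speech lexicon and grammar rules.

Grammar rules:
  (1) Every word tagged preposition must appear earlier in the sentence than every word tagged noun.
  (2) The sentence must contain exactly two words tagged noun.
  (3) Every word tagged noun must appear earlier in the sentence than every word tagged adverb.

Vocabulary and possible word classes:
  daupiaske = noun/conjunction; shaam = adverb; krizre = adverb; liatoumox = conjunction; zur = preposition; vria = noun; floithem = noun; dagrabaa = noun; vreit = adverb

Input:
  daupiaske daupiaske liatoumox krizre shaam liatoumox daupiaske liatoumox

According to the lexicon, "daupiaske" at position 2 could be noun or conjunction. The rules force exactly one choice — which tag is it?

noun

Candidates per position — 1:daupiaske {noun,conjunction}; 2:daupiaske {noun,conjunction}; 3:liatoumox {conjunction}; 4:krizre {adverb}; 5:shaam {adverb}; 6:liatoumox {conjunction}; 7:daupiaske {noun,conjunction}; 8:liatoumox {conjunction}.
At position 7, choosing noun makes rule 3 impossible to satisfy; hence conjunction.
At position 1, choosing conjunction makes rule 2 impossible to satisfy; hence noun.
At position 2, choosing conjunction makes rule 2 impossible to satisfy; hence noun.
The unique satisfying tagging is: noun noun conjunction adverb adverb conjunction conjunction conjunction.
Verifying each rule — rule 1 holds; rule 2 holds; rule 3 holds.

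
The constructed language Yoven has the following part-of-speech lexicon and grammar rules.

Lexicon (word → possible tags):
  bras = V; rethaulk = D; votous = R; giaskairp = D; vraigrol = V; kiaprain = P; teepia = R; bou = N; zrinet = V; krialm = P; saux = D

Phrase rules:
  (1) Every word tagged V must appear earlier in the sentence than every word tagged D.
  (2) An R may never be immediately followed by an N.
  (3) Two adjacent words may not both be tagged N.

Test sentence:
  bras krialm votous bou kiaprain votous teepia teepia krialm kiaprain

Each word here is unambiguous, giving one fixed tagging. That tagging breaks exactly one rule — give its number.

2

Fixed tagging: V P R N P R R R P P.
Checking each rule: R1 holds, R2 violated, R3 holds.
Only rule 2 fails.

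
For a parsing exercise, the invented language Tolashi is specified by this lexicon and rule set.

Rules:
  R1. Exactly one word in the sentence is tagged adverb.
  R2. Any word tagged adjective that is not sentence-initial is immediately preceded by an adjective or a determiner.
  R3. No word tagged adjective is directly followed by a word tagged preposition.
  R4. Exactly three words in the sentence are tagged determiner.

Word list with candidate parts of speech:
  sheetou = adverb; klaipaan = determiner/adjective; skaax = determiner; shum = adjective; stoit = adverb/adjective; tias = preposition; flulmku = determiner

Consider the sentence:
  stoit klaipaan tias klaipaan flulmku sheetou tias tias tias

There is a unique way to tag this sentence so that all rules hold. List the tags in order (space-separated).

adjective determiner preposition determiner determiner adverb preposition preposition preposition

Candidates per position — 1:stoit {adverb,adjective}; 2:klaipaan {determiner,adjective}; 3:tias {preposition}; 4:klaipaan {determiner,adjective}; 5:flulmku {determiner}; 6:sheetou {adverb}; 7:tias {preposition}; 8:tias {preposition}; 9:tias {preposition}.
Word 1 cannot be adverb — rule 1 would then fail for every completion. It is adjective.
Word 2 cannot be adjective — rule 3 would then fail for every completion. It is determiner.
Word 4 cannot be adjective — rule 2 would then fail for every completion. It is determiner.
So the tagging must be: adjective determiner preposition determiner determiner adverb preposition preposition preposition.
Check: rule 1 satisfied; rule 2 satisfied; rule 3 satisfied; rule 4 satisfied.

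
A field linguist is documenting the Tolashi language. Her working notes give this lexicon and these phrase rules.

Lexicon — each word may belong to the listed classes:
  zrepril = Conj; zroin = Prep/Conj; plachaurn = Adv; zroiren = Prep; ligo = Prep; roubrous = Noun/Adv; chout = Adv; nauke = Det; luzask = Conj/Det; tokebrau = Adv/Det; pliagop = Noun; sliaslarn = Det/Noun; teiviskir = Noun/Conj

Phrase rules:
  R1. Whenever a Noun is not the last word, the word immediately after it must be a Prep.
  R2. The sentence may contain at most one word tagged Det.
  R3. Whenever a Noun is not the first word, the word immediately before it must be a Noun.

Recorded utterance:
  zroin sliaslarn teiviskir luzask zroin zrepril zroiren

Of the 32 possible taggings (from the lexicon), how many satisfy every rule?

4

Candidates per position — 1:zroin {Prep,Conj}; 2:sliaslarn {Det,Noun}; 3:teiviskir {Noun,Conj}; 4:luzask {Conj,Det}; 5:zroin {Prep,Conj}; 6:zrepril {Conj}; 7:zroiren {Prep}.
There are 32 candidate sequences in total.
The sequences that satisfy every rule: Prep Det Conj Conj Prep Conj Prep; Prep Det Conj Conj Conj Conj Prep; Conj Det Conj Conj Prep Conj Prep; Conj Det Conj Conj Conj Conj Prep.
Count = 4.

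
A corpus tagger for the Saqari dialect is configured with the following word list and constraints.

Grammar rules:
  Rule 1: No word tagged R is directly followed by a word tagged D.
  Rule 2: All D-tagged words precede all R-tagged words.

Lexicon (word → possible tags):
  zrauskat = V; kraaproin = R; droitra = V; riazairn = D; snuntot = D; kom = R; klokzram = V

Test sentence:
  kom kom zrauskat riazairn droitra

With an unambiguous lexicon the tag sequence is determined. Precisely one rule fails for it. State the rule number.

Fixed tagging: R R V D V.
Checking each rule: R1 ok, R2 fails.
Only rule 2 fails.

2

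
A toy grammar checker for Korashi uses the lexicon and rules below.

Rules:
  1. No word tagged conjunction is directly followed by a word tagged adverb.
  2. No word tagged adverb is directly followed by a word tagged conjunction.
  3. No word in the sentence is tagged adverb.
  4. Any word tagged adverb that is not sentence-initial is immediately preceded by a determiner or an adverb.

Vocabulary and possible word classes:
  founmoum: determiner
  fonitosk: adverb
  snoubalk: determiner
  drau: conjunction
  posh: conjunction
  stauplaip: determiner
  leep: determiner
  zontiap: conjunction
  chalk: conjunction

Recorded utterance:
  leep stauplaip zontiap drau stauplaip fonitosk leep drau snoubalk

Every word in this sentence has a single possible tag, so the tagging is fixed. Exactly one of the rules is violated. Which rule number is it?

3

Fixed tagging: determiner determiner conjunction conjunction determiner adverb determiner conjunction determiner.
Applying the rules: R1 holds, R2 holds, R3 violated, R4 holds.
Only rule 3 fails.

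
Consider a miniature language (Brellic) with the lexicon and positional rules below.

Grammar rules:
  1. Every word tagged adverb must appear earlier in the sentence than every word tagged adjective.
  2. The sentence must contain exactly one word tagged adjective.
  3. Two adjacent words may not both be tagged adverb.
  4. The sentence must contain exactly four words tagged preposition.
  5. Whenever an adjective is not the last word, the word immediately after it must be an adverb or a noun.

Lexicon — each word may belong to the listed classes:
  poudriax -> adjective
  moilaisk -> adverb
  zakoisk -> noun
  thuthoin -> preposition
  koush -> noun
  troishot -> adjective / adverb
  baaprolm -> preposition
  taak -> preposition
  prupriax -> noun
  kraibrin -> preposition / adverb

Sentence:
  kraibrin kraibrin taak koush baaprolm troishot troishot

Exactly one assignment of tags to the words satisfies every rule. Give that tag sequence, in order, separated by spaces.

preposition preposition preposition noun preposition adverb adjective

Candidates per position — 1:kraibrin {preposition,adverb}; 2:kraibrin {preposition,adverb}; 3:taak {preposition}; 4:koush {noun}; 5:baaprolm {preposition}; 6:troishot {adjective,adverb}; 7:troishot {adjective,adverb}.
Position 1: adverb is ruled out by rule 4; that leaves preposition.
Position 2: adverb is ruled out by rule 4; that leaves preposition.
The remaining ambiguous positions (6, 7) are resolved jointly — only one combination satisfies every rule.
So the tagging must be: preposition preposition preposition noun preposition adverb adjective.
Check: rule 1 satisfied; rule 2 satisfied; rule 3 satisfied; rule 4 satisfied; rule 5 satisfied.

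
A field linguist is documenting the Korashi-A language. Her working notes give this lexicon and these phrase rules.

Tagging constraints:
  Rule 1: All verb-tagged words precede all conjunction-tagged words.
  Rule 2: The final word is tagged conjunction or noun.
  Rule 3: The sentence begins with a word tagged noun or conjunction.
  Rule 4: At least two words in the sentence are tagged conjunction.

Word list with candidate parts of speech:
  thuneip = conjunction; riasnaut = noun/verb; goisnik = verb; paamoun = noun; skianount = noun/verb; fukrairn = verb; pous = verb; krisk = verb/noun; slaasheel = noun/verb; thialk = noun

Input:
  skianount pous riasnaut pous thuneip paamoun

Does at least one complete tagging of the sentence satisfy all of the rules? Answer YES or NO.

Candidates per position — 1:skianount {noun,verb}; 2:pous {verb}; 3:riasnaut {noun,verb}; 4:pous {verb}; 5:thuneip {conjunction}; 6:paamoun {noun}.
Rule 4 cannot be satisfied by any choice of tags from the lexicon.
So there is no consistent tagging.

NO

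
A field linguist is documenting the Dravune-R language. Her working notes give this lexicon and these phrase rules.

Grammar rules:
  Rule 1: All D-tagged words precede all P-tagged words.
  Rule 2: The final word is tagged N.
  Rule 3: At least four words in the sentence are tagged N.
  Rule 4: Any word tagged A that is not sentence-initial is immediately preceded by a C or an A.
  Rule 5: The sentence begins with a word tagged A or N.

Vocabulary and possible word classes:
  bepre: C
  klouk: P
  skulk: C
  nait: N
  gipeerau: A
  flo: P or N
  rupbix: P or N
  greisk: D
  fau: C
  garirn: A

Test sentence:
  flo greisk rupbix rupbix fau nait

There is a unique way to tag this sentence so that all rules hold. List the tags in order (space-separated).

N D N N C N

Candidates per position — 1:flo {P,N}; 2:greisk {D}; 3:rupbix {P,N}; 4:rupbix {P,N}; 5:fau {C}; 6:nait {N}.
At position 1, choosing P makes rule 1 impossible to satisfy; hence N.
At position 3, choosing P makes rule 3 impossible to satisfy; hence N.
At position 4, choosing P makes rule 3 impossible to satisfy; hence N.
The unique satisfying tagging is: N D N N C N.
Verifying each rule — rule 1 ok; rule 2 ok; rule 3 ok; rule 4 ok; rule 5 ok.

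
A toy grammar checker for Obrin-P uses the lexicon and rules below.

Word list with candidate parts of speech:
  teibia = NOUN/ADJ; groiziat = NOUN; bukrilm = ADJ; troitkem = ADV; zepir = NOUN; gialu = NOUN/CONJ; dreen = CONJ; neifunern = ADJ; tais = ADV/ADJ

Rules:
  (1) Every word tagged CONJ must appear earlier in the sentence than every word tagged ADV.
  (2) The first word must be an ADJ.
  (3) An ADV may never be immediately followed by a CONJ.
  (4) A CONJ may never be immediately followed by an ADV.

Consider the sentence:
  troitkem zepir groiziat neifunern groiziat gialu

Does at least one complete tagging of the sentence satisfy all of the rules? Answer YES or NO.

NO

Candidates per position — 1:troitkem {ADV}; 2:zepir {NOUN}; 3:groiziat {NOUN}; 4:neifunern {ADJ}; 5:groiziat {NOUN}; 6:gialu {NOUN,CONJ}.
Rule 2 cannot be satisfied by any choice of tags from the lexicon.
So there is no consistent tagging.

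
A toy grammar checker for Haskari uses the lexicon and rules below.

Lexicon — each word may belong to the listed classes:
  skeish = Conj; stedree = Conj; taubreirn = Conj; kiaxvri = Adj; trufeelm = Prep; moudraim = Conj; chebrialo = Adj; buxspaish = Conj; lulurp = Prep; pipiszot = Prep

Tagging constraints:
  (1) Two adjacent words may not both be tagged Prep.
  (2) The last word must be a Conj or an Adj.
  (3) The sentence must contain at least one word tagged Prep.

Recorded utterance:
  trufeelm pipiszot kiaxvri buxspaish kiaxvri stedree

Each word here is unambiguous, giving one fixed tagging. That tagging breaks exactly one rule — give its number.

1

Fixed tagging: Prep Prep Adj Conj Adj Conj.
Rule check: R1 ✗, R2 ✓, R3 ✓.
Only rule 1 fails.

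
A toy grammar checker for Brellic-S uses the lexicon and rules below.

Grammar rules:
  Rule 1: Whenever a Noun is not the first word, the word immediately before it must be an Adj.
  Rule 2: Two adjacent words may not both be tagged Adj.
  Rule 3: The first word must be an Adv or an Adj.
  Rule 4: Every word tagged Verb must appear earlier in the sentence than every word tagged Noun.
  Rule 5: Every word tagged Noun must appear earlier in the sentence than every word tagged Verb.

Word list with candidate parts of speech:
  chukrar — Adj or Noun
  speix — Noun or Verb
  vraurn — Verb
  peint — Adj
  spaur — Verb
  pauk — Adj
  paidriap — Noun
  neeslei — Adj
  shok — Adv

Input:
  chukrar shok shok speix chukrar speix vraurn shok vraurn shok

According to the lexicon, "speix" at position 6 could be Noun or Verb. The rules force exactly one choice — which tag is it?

Candidates per position — 1:chukrar {Adj,Noun}; 2:shok {Adv}; 3:shok {Adv}; 4:speix {Noun,Verb}; 5:chukrar {Adj,Noun}; 6:speix {Noun,Verb}; 7:vraurn {Verb}; 8:shok {Adv}; 9:vraurn {Verb}; 10:shok {Adv}.
Position 1: Noun is ruled out by rule 3; that leaves Adj.
Position 4: Noun is ruled out by rule 1; that leaves Verb.
Position 5: Noun is ruled out by rule 1; that leaves Adj.
Position 6: Noun is ruled out by rule 4; that leaves Verb.
The unique satisfying tagging is: Adj Adv Adv Verb Adj Verb Verb Adv Verb Adv.
Checking: rule 1 ✓; rule 2 ✓; rule 3 ✓; rule 4 ✓; rule 5 ✓.

Verb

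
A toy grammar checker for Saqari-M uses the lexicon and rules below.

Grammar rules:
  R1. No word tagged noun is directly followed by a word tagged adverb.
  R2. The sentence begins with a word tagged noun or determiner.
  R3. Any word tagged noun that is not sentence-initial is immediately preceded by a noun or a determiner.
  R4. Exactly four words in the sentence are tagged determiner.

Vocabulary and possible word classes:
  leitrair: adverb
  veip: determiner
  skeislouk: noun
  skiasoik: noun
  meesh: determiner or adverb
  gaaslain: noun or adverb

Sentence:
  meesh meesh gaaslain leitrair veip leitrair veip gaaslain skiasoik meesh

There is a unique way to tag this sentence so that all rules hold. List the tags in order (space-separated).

determiner adverb adverb adverb determiner adverb determiner noun noun determiner

Candidates per position — 1:meesh {determiner,adverb}; 2:meesh {determiner,adverb}; 3:gaaslain {noun,adverb}; 4:leitrair {adverb}; 5:veip {determiner}; 6:leitrair {adverb}; 7:veip {determiner}; 8:gaaslain {noun,adverb}; 9:skiasoik {noun}; 10:meesh {determiner,adverb}.
Position 1: tagging it adverb would leave rule 2 unsatisfiable, so it must be determiner.
Position 3: tagging it noun would leave rule 1 unsatisfiable, so it must be adverb.
Position 8: tagging it adverb would leave rule 3 unsatisfiable, so it must be noun.
Position 10: tagging it adverb would leave rule 1 unsatisfiable, so it must be determiner.
Position 2: tagging it determiner would leave rule 4 unsatisfiable, so it must be adverb.
That leaves exactly one tagging: determiner adverb adverb adverb determiner adverb determiner noun noun determiner.
Check: rule 1 ✓; rule 2 ✓; rule 3 ✓; rule 4 ✓.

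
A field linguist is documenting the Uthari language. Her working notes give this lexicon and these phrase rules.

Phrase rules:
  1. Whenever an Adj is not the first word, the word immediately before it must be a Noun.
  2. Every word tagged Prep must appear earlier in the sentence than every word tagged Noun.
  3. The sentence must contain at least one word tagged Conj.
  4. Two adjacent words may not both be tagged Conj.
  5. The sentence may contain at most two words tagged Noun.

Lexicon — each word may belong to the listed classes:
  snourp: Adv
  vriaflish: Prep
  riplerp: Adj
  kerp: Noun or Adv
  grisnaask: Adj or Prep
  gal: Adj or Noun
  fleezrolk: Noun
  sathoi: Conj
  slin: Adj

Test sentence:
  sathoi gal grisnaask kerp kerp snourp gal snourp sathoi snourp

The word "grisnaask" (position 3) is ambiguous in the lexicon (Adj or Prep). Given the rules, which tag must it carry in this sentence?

Adj

Candidates per position — 1:sathoi {Conj}; 2:gal {Adj,Noun}; 3:grisnaask {Adj,Prep}; 4:kerp {Noun,Adv}; 5:kerp {Noun,Adv}; 6:snourp {Adv}; 7:gal {Adj,Noun}; 8:snourp {Adv}; 9:sathoi {Conj}; 10:snourp {Adv}.
At position 2, choosing Adj makes rule 1 impossible to satisfy; hence Noun.
At position 3, choosing Prep makes rule 2 impossible to satisfy; hence Adj.
At position 7, choosing Adj makes rule 1 impossible to satisfy; hence Noun.
At position 4, choosing Noun makes rule 5 impossible to satisfy; hence Adv.
At position 5, choosing Noun makes rule 5 impossible to satisfy; hence Adv.
The unique satisfying tagging is: Conj Noun Adj Adv Adv Adv Noun Adv Conj Adv.
Rule-by-rule: rule 1 holds; rule 2 holds; rule 3 holds; rule 4 holds; rule 5 holds.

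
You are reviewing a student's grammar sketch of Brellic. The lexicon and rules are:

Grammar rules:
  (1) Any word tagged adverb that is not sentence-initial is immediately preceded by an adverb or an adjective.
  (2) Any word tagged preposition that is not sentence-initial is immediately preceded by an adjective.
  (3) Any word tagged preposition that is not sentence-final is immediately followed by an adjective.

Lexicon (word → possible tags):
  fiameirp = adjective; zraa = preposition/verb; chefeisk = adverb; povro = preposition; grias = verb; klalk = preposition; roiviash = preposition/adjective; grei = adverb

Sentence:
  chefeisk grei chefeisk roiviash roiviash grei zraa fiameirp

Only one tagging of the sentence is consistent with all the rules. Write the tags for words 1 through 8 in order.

adverb adverb adverb adjective adjective adverb verb adjective

Candidates per position — 1:chefeisk {adverb}; 2:grei {adverb}; 3:chefeisk {adverb}; 4:roiviash {preposition,adjective}; 5:roiviash {preposition,adjective}; 6:grei {adverb}; 7:zraa {preposition,verb}; 8:fiameirp {adjective}.
At position 4, choosing preposition makes rule 2 impossible to satisfy; hence adjective.
At position 5, choosing preposition makes rule 1 impossible to satisfy; hence adjective.
At position 7, choosing preposition makes rule 2 impossible to satisfy; hence verb.
That leaves exactly one tagging: adverb adverb adverb adjective adjective adverb verb adjective.
Verifying each rule — rule 1 holds; rule 2 holds; rule 3 holds.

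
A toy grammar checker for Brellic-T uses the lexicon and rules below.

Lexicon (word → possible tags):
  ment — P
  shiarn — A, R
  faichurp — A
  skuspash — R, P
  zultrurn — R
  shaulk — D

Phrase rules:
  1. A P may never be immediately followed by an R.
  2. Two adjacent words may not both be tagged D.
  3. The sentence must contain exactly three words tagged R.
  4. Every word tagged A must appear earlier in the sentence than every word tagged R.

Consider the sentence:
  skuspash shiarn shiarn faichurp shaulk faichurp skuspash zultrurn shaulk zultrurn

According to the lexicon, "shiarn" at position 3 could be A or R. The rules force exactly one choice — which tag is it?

Candidates per position — 1:skuspash {R,P}; 2:shiarn {A,R}; 3:shiarn {A,R}; 4:faichurp {A}; 5:shaulk {D}; 6:faichurp {A}; 7:skuspash {R,P}; 8:zultrurn {R}; 9:shaulk {D}; 10:zultrurn {R}.
If word 1 were R, no tagging could satisfy rule 4; so word 1 is P.
If word 2 were R, no tagging could satisfy rule 1; so word 2 is A.
If word 3 were R, no tagging could satisfy rule 4; so word 3 is A.
If word 7 were P, no tagging could satisfy rule 1; so word 7 is R.
So the tagging must be: P A A A D A R R D R.
Rule-by-rule: rule 1 satisfied; rule 2 satisfied; rule 3 satisfied; rule 4 satisfied.

A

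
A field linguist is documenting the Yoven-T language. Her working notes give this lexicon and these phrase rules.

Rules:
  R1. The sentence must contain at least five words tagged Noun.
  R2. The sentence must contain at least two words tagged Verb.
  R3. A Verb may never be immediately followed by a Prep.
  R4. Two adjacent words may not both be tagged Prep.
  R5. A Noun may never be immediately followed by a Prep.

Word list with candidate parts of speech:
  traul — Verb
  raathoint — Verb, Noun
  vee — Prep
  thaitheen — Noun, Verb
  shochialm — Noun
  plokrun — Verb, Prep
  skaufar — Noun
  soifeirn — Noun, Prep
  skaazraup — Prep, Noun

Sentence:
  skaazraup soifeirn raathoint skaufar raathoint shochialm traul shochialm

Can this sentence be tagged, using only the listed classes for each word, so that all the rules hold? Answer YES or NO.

YES

Candidates per position — 1:skaazraup {Prep,Noun}; 2:soifeirn {Noun,Prep}; 3:raathoint {Verb,Noun}; 4:skaufar {Noun}; 5:raathoint {Verb,Noun}; 6:shochialm {Noun}; 7:traul {Verb}; 8:shochialm {Noun}.
One satisfying assignment: Noun Noun Verb Noun Verb Noun Verb Noun.
Check: rule 1 ok; rule 2 ok; rule 3 ok; rule 4 ok; rule 5 ok.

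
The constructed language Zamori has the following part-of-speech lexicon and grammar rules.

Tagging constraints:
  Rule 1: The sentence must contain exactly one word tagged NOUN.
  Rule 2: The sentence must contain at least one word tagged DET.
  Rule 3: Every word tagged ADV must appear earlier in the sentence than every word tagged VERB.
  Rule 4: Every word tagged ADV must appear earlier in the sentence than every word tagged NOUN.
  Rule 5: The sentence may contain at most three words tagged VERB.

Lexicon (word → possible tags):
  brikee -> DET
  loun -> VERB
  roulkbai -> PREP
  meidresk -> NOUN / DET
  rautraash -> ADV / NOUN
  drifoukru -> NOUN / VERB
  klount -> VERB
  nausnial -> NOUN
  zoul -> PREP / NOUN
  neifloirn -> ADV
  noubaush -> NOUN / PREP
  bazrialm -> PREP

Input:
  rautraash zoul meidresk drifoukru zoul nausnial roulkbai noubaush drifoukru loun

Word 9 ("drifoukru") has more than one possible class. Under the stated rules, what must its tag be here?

VERB

Candidates per position — 1:rautraash {ADV,NOUN}; 2:zoul {PREP,NOUN}; 3:meidresk {NOUN,DET}; 4:drifoukru {NOUN,VERB}; 5:zoul {PREP,NOUN}; 6:nausnial {NOUN}; 7:roulkbai {PREP}; 8:noubaush {NOUN,PREP}; 9:drifoukru {NOUN,VERB}; 10:loun {VERB}.
Position 1: NOUN is ruled out by rule 1; that leaves ADV.
Position 2: NOUN is ruled out by rule 1; that leaves PREP.
Position 3: NOUN is ruled out by rule 1; that leaves DET.
Position 4: NOUN is ruled out by rule 1; that leaves VERB.
Position 5: NOUN is ruled out by rule 1; that leaves PREP.
Position 8: NOUN is ruled out by rule 1; that leaves PREP.
Position 9: NOUN is ruled out by rule 1; that leaves VERB.
That leaves exactly one tagging: ADV PREP DET VERB PREP NOUN PREP PREP VERB VERB.
Checking: rule 1 holds; rule 2 holds; rule 3 holds; rule 4 holds; rule 5 holds.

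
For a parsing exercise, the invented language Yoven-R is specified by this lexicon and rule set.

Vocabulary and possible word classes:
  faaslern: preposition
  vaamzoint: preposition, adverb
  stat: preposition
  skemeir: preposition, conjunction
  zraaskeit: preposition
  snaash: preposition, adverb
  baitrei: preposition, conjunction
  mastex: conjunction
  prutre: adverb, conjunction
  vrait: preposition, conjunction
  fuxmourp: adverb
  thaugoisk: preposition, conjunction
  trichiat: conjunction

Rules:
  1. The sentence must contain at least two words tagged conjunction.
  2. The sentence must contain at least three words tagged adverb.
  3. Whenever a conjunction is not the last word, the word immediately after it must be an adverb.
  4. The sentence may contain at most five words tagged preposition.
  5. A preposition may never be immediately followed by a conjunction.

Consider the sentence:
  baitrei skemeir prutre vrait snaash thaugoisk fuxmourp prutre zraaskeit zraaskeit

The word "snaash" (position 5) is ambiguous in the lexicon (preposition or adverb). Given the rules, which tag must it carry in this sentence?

Candidates per position — 1:baitrei {preposition,conjunction}; 2:skemeir {preposition,conjunction}; 3:prutre {adverb,conjunction}; 4:vrait {preposition,conjunction}; 5:snaash {preposition,adverb}; 6:thaugoisk {preposition,conjunction}; 7:fuxmourp {adverb}; 8:prutre {adverb,conjunction}; 9:zraaskeit {preposition}; 10:zraaskeit {preposition}.
Position 1: tagging it conjunction would leave rule 3 unsatisfiable, so it must be preposition.
Position 2: tagging it conjunction would leave rule 5 unsatisfiable, so it must be preposition.
Position 3: tagging it conjunction would leave rule 3 unsatisfiable, so it must be adverb.
Position 8: tagging it conjunction would leave rule 3 unsatisfiable, so it must be adverb.
Position 4: tagging it preposition would leave rule 1 unsatisfiable, so it must be conjunction.
Position 5: tagging it preposition would leave rule 3 unsatisfiable, so it must be adverb.
Position 6: tagging it preposition would leave rule 1 unsatisfiable, so it must be conjunction.
The only consistent sequence is: preposition preposition adverb conjunction adverb conjunction adverb adverb preposition preposition.
Checking: rule 1 ok; rule 2 ok; rule 3 ok; rule 4 ok; rule 5 ok.

adverb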